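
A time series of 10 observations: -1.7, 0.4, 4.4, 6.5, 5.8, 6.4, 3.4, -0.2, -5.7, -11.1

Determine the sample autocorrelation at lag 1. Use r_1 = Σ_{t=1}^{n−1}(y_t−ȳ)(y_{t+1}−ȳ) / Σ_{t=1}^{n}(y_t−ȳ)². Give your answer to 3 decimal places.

0.574

Mean ȳ = (-1.7 + 0.4 + 4.4 + 6.5 + 5.8 + 6.4 + 3.4 − 0.2 − 5.7 − 11.1)/10 = 0.8200
Numerator Σ_{t=1}^{9}(y_t−ȳ)(y_{t+1}−ȳ) = 172.0976
Denominator Σ(y_t−ȳ)² = 299.8360
r_1 = 172.0976 / 299.8360 = 0.574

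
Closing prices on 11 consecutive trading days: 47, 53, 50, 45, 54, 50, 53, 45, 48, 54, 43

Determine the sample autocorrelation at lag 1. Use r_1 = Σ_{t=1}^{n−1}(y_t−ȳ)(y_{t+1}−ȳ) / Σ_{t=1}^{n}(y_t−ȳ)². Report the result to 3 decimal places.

Mean ȳ = (47 + 53 + 50 + 45 + 54 + 50 + 53 + 45 + 48 + 54 + 43)/11 = 49.2727
Numerator Σ_{t=1}^{10}(y_t−ȳ)(y_{t+1}−ȳ) = -69.0744
Denominator Σ(y_t−ȳ)² = 156.1818
r_1 = -69.0744 / 156.1818 = -0.442

-0.442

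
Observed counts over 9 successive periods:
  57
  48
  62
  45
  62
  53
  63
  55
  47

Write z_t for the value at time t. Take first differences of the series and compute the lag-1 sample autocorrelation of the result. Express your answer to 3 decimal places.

First differences Δz: -9, 14, -17, 17, -9, 10, -8, -8
Mean of differences = -1.2500
Numerator Σ(Δz_t−Δz̄)(Δz_{t+1}−Δz̄) = -904.8125
Denominator Σ(Δz_t−Δz̄)² = 1151.5000
r_1(Δz) = -904.8125 / 1151.5000 = -0.786

-0.786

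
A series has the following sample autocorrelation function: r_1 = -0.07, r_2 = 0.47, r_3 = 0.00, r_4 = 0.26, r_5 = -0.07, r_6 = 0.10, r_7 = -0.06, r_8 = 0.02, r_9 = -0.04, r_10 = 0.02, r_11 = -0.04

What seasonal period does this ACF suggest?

The largest autocorrelation is r_2 = 0.47, with a weaker echo at lag 4 (0.26); the remaining lags stay at or below 0.10.
The dominant spike at lag 2 indicates a seasonal period of 2.

2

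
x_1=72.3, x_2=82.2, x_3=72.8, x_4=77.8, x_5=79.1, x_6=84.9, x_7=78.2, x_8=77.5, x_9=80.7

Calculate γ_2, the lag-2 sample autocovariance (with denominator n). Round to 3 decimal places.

1.958

Mean x̄ = (72.3 + 82.2 + 72.8 + 77.8 + 79.1 + 84.9 + 78.2 + 77.5 + 80.7)/9 = 78.3889
Σ_{t=1}^{7}(x_t−x̄)(x_{t+2}−x̄) = 17.6186
γ_2 = 17.6186 / 9 = 1.958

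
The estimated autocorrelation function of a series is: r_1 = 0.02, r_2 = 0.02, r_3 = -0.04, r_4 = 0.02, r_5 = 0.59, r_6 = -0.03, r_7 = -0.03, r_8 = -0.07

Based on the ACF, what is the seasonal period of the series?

5

The largest autocorrelation is r_5 = 0.59; the remaining lags stay at or below 0.02.
The dominant spike at lag 5 indicates a seasonal period of 5.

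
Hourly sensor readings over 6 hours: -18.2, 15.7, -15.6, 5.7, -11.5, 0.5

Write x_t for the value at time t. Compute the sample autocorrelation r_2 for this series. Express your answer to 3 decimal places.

0.544

Mean x̄ = (-18.2 + 15.7 − 15.6 + 5.7 − 11.5 + 0.5)/6 = -3.9000
Deviations from mean: -14.3000, 19.6000, -11.7000, 9.6000, -7.6000, 4.4000
Σ(x_t−x̄)(x_{t+2}−x̄) = (167.3100) + (188.1600) + (88.9200) + (42.2400) = 486.6300
Denominator Σ(x_t−x̄)² = 894.8200
r_2 = 486.6300 / 894.8200 = 0.544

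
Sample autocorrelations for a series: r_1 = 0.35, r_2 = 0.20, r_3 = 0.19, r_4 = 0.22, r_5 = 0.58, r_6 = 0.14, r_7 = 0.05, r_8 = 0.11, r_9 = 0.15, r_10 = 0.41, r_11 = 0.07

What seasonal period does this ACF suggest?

The largest autocorrelation is r_5 = 0.58, with a weaker echo at lag 10 (0.41); the remaining lags stay at or below 0.35. The elevated value at lag 1 (0.35), dropping to 0.20 at lag 2, reflects decaying short-term dependence rather than seasonality.
The dominant spike at lag 5 indicates a seasonal period of 5.

5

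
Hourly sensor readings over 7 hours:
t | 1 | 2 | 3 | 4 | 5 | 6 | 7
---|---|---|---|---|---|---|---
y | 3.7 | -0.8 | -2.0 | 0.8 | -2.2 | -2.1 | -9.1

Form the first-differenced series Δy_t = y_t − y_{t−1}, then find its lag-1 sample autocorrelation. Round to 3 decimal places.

-0.244

First differences Δy: -4.5, -1.2, 2.8, -3.0, 0.1, -7.0
Mean of differences = -2.1333
Numerator Σ(Δy_t−Δȳ)(Δy_{t+1}−Δȳ) = -14.6844
Denominator Σ(Δy_t−Δȳ)² = 60.2333
r_1(Δy) = -14.6844 / 60.2333 = -0.244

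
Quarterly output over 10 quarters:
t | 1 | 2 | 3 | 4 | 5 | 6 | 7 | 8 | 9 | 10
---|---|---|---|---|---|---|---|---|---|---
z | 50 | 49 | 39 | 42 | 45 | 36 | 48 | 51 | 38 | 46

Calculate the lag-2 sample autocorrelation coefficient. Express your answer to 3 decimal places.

-0.349

Mean z̄ = (50 + 49 + 39 + 42 + 45 + 36 + 48 + 51 + 38 + 46)/10 = 44.4000
Numerator Σ_{t=1}^{8}(z_t−z̄)(z_{t+2}−z̄) = -90.1200
Denominator Σ(z_t−z̄)² = 258.4000
r_2 = -90.1200 / 258.4000 = -0.349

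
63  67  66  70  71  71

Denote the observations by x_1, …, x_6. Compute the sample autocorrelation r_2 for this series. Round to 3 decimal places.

Mean x̄ = (63 + 67 + 66 + 70 + 71 + 71)/6 = 68.0000
Numerator Σ_{t=1}^{4}(x_t−x̄)(x_{t+2}−x̄) = 8.0000
Denominator Σ(x_t−x̄)² = 52.0000
r_2 = 8.0000 / 52.0000 = 0.154

0.154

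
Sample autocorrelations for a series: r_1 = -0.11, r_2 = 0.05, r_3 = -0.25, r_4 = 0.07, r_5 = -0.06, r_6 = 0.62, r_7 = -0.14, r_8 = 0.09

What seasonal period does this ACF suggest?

6

The largest autocorrelation is r_6 = 0.62; the remaining lags stay at or below 0.09.
The dominant spike at lag 6 indicates a seasonal period of 6.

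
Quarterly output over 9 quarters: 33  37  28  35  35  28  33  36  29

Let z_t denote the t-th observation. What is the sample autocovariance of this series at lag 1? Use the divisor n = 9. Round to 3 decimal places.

Mean z̄ = (33 + 37 + 28 + 35 + 35 + 28 + 33 + 36 + 29)/9 = 32.6667
Σ_{t=1}^{8}(z_t−z̄)(z_{t+1}−z̄) = -47.7778
γ_1 = -47.7778 / 9 = -5.309

-5.309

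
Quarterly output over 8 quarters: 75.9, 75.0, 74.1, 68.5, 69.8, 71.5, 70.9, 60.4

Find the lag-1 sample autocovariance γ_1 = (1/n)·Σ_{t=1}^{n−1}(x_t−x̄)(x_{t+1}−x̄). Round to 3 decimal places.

Mean x̄ = (75.9 + 75.0 + 74.1 + 68.5 + 69.8 + 71.5 + 70.9 + 60.4)/8 = 70.7625
Σ_{t=1}^{7}(x_t−x̄)(x_{t+1}−x̄) = 28.5061
γ_1 = 28.5061 / 8 = 3.563

3.563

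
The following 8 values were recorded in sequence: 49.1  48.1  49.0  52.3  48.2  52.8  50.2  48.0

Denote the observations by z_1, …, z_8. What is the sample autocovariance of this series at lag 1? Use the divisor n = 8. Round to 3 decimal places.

Mean z̄ = (49.1 + 48.1 + 49.0 + 52.3 + 48.2 + 52.8 + 50.2 + 48.0)/8 = 49.7125
Deviations: -0.6125, -1.6125, -0.7125, 2.5875, -1.5125, 3.0875, 0.4875, -1.7125
Σ_{t=1}^{7}(z_t−z̄)(z_{t+1}−z̄) = -7.6202
γ_1 = -7.6202 / 8 = -0.953

-0.953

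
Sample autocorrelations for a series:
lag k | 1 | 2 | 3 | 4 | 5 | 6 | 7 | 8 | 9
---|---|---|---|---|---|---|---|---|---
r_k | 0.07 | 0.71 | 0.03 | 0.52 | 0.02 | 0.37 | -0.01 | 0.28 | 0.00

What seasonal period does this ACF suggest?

The largest autocorrelation is r_2 = 0.71, with weaker echoes at lags 4 (0.52), 6 (0.37) and 8 (0.28); the remaining lags stay at or below 0.07.
The dominant spike at lag 2 indicates a seasonal period of 2.

2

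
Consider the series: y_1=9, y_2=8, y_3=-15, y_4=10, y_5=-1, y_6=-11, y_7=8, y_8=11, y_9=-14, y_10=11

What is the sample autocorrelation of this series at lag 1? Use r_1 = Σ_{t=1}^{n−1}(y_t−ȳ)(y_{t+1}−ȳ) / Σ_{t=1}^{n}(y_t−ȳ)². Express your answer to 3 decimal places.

-0.469

Mean ȳ = (9 + 8 − 15 + 10 − 1 − 11 + 8 + 11 − 14 + 11)/10 = 1.6000
Numerator Σ_{t=1}^{9}(y_t−ȳ)(y_{t+1}−ȳ) = -501.1600
Denominator Σ(y_t−ȳ)² = 1068.4000
r_1 = -501.1600 / 1068.4000 = -0.469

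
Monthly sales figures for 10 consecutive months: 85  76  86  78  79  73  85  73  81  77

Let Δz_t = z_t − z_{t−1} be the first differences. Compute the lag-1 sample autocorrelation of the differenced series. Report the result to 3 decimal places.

-0.816

First differences Δz: -9, 10, -8, 1, -6, 12, -12, 8, -4
Mean of differences = -0.8889
Numerator Σ(Δz_t−Δz̄)(Δz_{t+1}−Δz̄) = -524.3457
Denominator Σ(Δz_t−Δz̄)² = 642.8889
r_1(Δz) = -524.3457 / 642.8889 = -0.816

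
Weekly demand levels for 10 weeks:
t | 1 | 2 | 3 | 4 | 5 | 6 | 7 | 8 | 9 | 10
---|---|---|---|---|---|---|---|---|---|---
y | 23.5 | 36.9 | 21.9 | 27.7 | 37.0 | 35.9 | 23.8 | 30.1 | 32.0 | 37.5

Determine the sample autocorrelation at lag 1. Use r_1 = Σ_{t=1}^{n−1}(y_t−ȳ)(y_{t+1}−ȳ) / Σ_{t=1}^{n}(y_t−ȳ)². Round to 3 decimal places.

-0.244

Mean ȳ = (23.5 + 36.9 + 21.9 + 27.7 + 37.0 + 35.9 + 23.8 + 30.1 + 32.0 + 37.5)/10 = 30.6300
Numerator Σ_{t=1}^{9}(y_t−ȳ)(y_{t+1}−ȳ) = -82.6459
Denominator Σ(y_t−ȳ)² = 339.3010
r_1 = -82.6459 / 339.3010 = -0.244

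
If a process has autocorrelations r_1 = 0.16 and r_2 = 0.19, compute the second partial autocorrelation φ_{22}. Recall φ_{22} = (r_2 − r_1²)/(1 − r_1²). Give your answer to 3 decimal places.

0.169

φ_{22} = (r_2 − r_1²) / (1 − r_1²)
r_1² = (0.16)² = 0.0256
Numerator = 0.19 − 0.0256 = 0.1644; denominator = 1 − 0.0256 = 0.9744
φ_{22} = 0.1644 / 0.9744 = 0.169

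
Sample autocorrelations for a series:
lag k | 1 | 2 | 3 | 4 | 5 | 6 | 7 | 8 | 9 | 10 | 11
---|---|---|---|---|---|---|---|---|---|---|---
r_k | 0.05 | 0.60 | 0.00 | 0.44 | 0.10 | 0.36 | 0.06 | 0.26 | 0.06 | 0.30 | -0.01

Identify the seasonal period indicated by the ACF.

The largest autocorrelation is r_2 = 0.60, with weaker echoes at lags 4 (0.44), 6 (0.36), 8 (0.26) and 10 (0.30); the remaining lags stay at or below 0.10.
The dominant spike at lag 2 indicates a seasonal period of 2.

2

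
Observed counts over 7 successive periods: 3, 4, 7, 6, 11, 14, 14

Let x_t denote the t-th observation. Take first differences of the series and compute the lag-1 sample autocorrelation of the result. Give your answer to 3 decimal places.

-0.471

First differences Δx: 1, 3, -1, 5, 3, 0
Mean of differences = 1.8333
Numerator Σ(Δx_t−Δx̄)(Δx_{t+1}−Δx̄) = -11.6944
Denominator Σ(Δx_t−Δx̄)² = 24.8333
r_1(Δx) = -11.6944 / 24.8333 = -0.471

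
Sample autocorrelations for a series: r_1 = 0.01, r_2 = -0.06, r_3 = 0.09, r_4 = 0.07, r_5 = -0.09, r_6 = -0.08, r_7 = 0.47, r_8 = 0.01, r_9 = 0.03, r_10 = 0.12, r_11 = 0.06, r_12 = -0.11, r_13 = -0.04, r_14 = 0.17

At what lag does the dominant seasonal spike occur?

The largest autocorrelation is r_7 = 0.47, with a weaker echo at lag 14 (0.17); the remaining lags stay at or below 0.12.
The dominant spike at lag 7 indicates a seasonal period of 7.

7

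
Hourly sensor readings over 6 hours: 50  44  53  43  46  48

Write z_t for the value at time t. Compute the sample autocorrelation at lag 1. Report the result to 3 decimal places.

-0.665

Mean z̄ = (50 + 44 + 53 + 43 + 46 + 48)/6 = 47.3333
Deviations from mean: 2.6667, -3.3333, 5.6667, -4.3333, -1.3333, 0.6667
Σ(z_t−z̄)(z_{t+1}−z̄) = (-8.8889) + (-18.8889) + (-24.5556) + (5.7778) + (-0.8889) = -47.4444
Denominator Σ(z_t−z̄)² = 71.3333
r_1 = -47.4444 / 71.3333 = -0.665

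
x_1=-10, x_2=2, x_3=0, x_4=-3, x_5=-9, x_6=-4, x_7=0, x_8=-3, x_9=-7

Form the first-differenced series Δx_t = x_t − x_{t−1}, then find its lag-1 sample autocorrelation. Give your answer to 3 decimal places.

First differences Δx: 12, -2, -3, -6, 5, 4, -3, -4
Mean of differences = 0.3750
Numerator Σ(Δx_t−Δx̄)(Δx_{t+1}−Δx̄) = -8.2656
Denominator Σ(Δx_t−Δx̄)² = 257.8750
r_1(Δx) = -8.2656 / 257.8750 = -0.032

-0.032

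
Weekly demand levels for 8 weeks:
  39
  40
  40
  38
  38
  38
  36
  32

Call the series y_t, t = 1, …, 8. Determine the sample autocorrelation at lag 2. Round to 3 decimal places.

0.052

Mean ȳ = (39 + 40 + 40 + 38 + 38 + 38 + 36 + 32)/8 = 37.6250
Deviations from mean: 1.3750, 2.3750, 2.3750, 0.3750, 0.3750, 0.3750, -1.6250, -5.6250
Σ(y_t−ȳ)(y_{t+2}−ȳ) = (3.2656) + (0.8906) + (0.8906) + (0.1406) + (-0.6094) + (-2.1094) = 2.4688
Denominator Σ(y_t−ȳ)² = 47.8750
r_2 = 2.4688 / 47.8750 = 0.052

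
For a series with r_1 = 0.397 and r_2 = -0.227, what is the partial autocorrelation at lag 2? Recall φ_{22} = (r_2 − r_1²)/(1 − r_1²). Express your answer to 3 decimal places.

φ_{22} = (r_2 − r_1²) / (1 − r_1²)
r_1² = (0.397)² = 0.157609
Numerator = -0.227 − 0.1576 = -0.3846; denominator = 1 − 0.1576 = 0.8424
φ_{22} = -0.3846 / 0.8424 = -0.457

-0.457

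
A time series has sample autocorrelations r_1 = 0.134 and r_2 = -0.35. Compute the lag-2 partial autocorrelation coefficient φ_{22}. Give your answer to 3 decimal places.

φ_{22} = (r_2 − r_1²) / (1 − r_1²)
r_1² = (0.134)² = 0.017956
Numerator = -0.35 − 0.0180 = -0.3680; denominator = 1 − 0.0180 = 0.9820
φ_{22} = -0.3680 / 0.9820 = -0.375

-0.375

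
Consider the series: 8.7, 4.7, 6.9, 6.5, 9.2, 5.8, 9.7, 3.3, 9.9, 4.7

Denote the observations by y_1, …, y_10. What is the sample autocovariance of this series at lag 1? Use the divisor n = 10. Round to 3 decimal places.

Mean ȳ = (8.7 + 4.7 + 6.9 + 6.5 + 9.2 + 5.8 + 9.7 + 3.3 + 9.9 + 4.7)/10 = 6.9400
Σ_{t=1}^{9}(y_t−ȳ)(y_{t+1}−ȳ) = -38.0036
γ_1 = -38.0036 / 10 = -3.800

-3.800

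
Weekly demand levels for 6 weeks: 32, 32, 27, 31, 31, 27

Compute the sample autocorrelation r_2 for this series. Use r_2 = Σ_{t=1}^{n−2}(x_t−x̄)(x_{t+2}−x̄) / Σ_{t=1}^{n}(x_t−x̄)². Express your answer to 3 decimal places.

Mean x̄ = (32 + 32 + 27 + 31 + 31 + 27)/6 = 30.0000
Deviations from mean: 2.0000, 2.0000, -3.0000, 1.0000, 1.0000, -3.0000
Σ(x_t−x̄)(x_{t+2}−x̄) = (-6.0000) + (2.0000) + (-3.0000) + (-3.0000) = -10.0000
Denominator Σ(x_t−x̄)² = 28.0000
r_2 = -10.0000 / 28.0000 = -0.357

-0.357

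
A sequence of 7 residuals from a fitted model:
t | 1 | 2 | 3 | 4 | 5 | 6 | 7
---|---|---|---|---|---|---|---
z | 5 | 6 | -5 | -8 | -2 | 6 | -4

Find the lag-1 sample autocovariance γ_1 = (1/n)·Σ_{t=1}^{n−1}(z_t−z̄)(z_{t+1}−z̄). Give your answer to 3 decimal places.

2.723

Mean z̄ = (5 + 6 − 5 − 8 − 2 + 6 − 4)/7 = -0.2857
Σ_{t=1}^{6}(z_t−z̄)(z_{t+1}−z̄) = 19.0612
γ_1 = 19.0612 / 7 = 2.723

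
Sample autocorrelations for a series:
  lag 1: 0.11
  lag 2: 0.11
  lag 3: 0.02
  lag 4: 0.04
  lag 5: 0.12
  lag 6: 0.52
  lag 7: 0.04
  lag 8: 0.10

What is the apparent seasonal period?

6

The largest autocorrelation is r_6 = 0.52; the remaining lags stay at or below 0.12.
The dominant spike at lag 6 indicates a seasonal period of 6.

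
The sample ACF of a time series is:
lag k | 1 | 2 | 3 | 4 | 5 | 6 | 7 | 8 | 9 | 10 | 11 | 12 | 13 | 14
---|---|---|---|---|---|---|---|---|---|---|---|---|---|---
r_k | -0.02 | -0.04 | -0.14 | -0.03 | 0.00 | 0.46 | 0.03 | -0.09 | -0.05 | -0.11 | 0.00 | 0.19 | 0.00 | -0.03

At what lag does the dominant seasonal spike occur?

The largest autocorrelation is r_6 = 0.46, with a weaker echo at lag 12 (0.19); the remaining lags stay at or below 0.03.
The dominant spike at lag 6 indicates a seasonal period of 6.

6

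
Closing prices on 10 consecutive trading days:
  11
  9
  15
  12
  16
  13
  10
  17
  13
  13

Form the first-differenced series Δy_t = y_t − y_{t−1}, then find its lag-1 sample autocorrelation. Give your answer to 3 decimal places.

First differences Δy: -2, 6, -3, 4, -3, -3, 7, -4, 0
Mean of differences = 0.2222
Numerator Σ(Δy_t−Δȳ)(Δy_{t+1}−Δȳ) = -94.9383
Denominator Σ(Δy_t−Δȳ)² = 147.5556
r_1(Δy) = -94.9383 / 147.5556 = -0.643

-0.643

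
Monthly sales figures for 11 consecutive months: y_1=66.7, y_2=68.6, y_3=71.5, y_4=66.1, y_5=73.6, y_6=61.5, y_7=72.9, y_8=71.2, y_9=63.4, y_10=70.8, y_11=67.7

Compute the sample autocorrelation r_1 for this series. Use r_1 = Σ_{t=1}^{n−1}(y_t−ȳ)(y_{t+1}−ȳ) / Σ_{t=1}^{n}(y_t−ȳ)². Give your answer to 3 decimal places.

-0.669

Mean ȳ = (66.7 + 68.6 + 71.5 + 66.1 + 73.6 + 61.5 + 72.9 + 71.2 + 63.4 + 70.8 + 67.7)/11 = 68.5455
Numerator Σ_{t=1}^{10}(y_t−ȳ)(y_{t+1}−ȳ) = -101.4230
Denominator Σ(y_t−ȳ)² = 151.5873
r_1 = -101.4230 / 151.5873 = -0.669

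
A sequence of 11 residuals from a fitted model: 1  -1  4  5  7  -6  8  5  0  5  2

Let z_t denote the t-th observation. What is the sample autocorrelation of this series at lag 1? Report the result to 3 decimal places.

Mean z̄ = (1 − 1 + 4 + 5 + 7 − 6 + 8 + 5 + 0 + 5 + 2)/11 = 2.7273
Numerator Σ_{t=1}^{10}(z_t−z̄)(z_{t+1}−z̄) = -71.0744
Denominator Σ(z_t−z̄)² = 164.1818
r_1 = -71.0744 / 164.1818 = -0.433

-0.433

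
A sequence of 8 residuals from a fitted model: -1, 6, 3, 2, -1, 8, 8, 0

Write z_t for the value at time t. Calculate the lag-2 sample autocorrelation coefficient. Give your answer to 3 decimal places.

-0.427

Mean z̄ = (-1 + 6 + 3 + 2 − 1 + 8 + 8 + 0)/8 = 3.1250
Deviations from mean: -4.1250, 2.8750, -0.1250, -1.1250, -4.1250, 4.8750, 4.8750, -3.1250
Σ(z_t−z̄)(z_{t+2}−z̄) = (0.5156) + (-3.2344) + (0.5156) + (-5.4844) + (-20.1094) + (-15.2344) = -43.0313
Denominator Σ(z_t−z̄)² = 100.8750
r_2 = -43.0313 / 100.8750 = -0.427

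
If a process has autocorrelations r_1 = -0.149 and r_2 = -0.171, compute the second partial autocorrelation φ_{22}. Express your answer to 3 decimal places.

φ_{22} = (r_2 − r_1²) / (1 − r_1²)
r_1² = (-0.149)² = 0.022201
Numerator = -0.171 − 0.0222 = -0.1932; denominator = 1 − 0.0222 = 0.9778
φ_{22} = -0.1932 / 0.9778 = -0.198

-0.198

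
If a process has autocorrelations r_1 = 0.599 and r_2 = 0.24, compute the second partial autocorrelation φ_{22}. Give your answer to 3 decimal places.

-0.185

φ_{22} = (r_2 − r_1²) / (1 − r_1²)
r_1² = (0.599)² = 0.358801
Numerator = 0.24 − 0.3588 = -0.1188; denominator = 1 − 0.3588 = 0.6412
φ_{22} = -0.1188 / 0.6412 = -0.185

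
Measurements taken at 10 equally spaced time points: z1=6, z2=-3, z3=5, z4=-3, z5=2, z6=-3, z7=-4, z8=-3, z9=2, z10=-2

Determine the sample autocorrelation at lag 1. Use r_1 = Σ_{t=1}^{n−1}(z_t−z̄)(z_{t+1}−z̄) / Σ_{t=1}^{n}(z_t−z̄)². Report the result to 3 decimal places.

Mean z̄ = (6 − 3 + 5 − 3 + 2 − 3 − 4 − 3 + 2 − 2)/10 = -0.3000
Numerator Σ_{t=1}^{9}(z_t−z̄)(z_{t+1}−z̄) = -48.1900
Denominator Σ(z_t−z̄)² = 124.1000
r_1 = -48.1900 / 124.1000 = -0.388

-0.388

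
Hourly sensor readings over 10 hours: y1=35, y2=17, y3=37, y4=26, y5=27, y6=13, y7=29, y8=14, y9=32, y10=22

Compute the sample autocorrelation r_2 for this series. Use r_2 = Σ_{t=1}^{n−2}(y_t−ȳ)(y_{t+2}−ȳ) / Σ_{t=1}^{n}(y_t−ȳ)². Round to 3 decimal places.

Mean ȳ = (35 + 17 + 37 + 26 + 27 + 13 + 29 + 14 + 32 + 22)/10 = 25.2000
Numerator Σ_{t=1}^{8}(y_t−ȳ)(y_{t+2}−ȳ) = 325.7200
Denominator Σ(y_t−ȳ)² = 651.6000
r_2 = 325.7200 / 651.6000 = 0.500

0.500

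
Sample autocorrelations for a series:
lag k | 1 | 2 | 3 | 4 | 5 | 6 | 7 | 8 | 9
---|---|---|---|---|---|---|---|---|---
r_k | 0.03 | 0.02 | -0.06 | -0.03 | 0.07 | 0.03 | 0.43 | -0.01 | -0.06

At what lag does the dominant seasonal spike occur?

7

The largest autocorrelation is r_7 = 0.43; the remaining lags stay at or below 0.07.
The dominant spike at lag 7 indicates a seasonal period of 7.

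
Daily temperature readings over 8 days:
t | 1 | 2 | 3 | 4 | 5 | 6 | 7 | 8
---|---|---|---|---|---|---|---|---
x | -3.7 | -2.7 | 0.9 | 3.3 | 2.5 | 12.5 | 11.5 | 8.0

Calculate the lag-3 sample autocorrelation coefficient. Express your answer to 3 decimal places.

-0.085

Mean x̄ = (-3.7 − 2.7 + 0.9 + 3.3 + 2.5 + 12.5 + 11.5 + 8.0)/8 = 4.0375
Deviations from mean: -7.7375, -6.7375, -3.1375, -0.7375, -1.5375, 8.4625, 7.4625, 3.9625
Numerator Σ_{t=1}^{5}(x_t−x̄)(x_{t+3}−x̄) = -22.0817
Denominator Σ(x_t−x̄)² = 261.0188
r_3 = -22.0817 / 261.0188 = -0.085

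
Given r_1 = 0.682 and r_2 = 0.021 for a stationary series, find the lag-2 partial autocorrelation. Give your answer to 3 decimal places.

-0.830

φ_{22} = (r_2 − r_1²) / (1 − r_1²)
r_1² = (0.682)² = 0.465124
Numerator = 0.021 − 0.4651 = -0.4441; denominator = 1 − 0.4651 = 0.5349
φ_{22} = -0.4441 / 0.5349 = -0.830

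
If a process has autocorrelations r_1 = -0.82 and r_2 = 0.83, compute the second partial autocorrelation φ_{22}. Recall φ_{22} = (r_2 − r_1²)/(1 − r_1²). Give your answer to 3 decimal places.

0.481

φ_{22} = (r_2 − r_1²) / (1 − r_1²)
r_1² = (-0.82)² = 0.6724
Numerator = 0.83 − 0.6724 = 0.1576; denominator = 1 − 0.6724 = 0.3276
φ_{22} = 0.1576 / 0.3276 = 0.481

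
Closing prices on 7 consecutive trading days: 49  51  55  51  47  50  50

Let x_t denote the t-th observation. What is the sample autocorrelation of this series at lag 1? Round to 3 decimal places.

0.115

Mean x̄ = (49 + 51 + 55 + 51 + 47 + 50 + 50)/7 = 50.4286
Deviations from mean: -1.4286, 0.5714, 4.5714, 0.5714, -3.4286, -0.4286, -0.4286
Σ(x_t−x̄)(x_{t+1}−x̄) = (-0.8163) + (2.6122) + (2.6122) + (-1.9592) + (1.4694) + (0.1837) = 4.1020
Denominator Σ(x_t−x̄)² = 35.7143
r_1 = 4.1020 / 35.7143 = 0.115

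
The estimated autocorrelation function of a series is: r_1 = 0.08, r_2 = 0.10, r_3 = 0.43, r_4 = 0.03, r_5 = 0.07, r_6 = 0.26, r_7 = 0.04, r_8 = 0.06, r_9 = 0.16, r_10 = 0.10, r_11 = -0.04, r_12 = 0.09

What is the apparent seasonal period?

The largest autocorrelation is r_3 = 0.43, with weaker echoes at lags 6 (0.26) and 9 (0.16); the remaining lags stay at or below 0.10.
The dominant spike at lag 3 indicates a seasonal period of 3.

3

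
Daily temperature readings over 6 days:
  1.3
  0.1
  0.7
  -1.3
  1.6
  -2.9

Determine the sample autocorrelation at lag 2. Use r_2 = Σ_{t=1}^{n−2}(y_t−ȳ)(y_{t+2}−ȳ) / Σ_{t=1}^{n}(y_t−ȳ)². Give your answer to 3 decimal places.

0.379

Mean ȳ = (1.3 + 0.1 + 0.7 − 1.3 + 1.6 − 2.9)/6 = -0.0833
Σ(y_t−ȳ)(y_{t+2}−ȳ) = (1.0836) + (-0.2231) + (1.3186) + (3.4269) = 5.6061
Denominator Σ(y_t−ȳ)² = 14.8083
r_2 = 5.6061 / 14.8083 = 0.379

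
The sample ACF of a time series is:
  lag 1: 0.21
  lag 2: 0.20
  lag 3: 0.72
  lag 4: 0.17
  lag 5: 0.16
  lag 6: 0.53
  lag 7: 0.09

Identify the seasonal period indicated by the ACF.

The largest autocorrelation is r_3 = 0.72, with a weaker echo at lag 6 (0.53); the remaining lags stay at or below 0.21.
The dominant spike at lag 3 indicates a seasonal period of 3.

3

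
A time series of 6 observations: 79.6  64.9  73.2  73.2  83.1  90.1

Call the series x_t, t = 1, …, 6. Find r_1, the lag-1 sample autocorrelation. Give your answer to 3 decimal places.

0.232

Mean x̄ = (79.6 + 64.9 + 73.2 + 73.2 + 83.1 + 90.1)/6 = 77.3500
Numerator Σ_{t=1}^{5}(x_t−x̄)(x_{t+1}−x̄) = 90.3275
Denominator Σ(x_t−x̄)² = 390.1350
r_1 = 90.3275 / 390.1350 = 0.232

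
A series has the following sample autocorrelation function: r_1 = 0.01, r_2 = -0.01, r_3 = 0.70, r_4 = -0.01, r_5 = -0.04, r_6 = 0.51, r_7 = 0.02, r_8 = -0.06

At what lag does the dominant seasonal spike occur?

3

The largest autocorrelation is r_3 = 0.70, with a weaker echo at lag 6 (0.51); the remaining lags stay at or below 0.02.
The dominant spike at lag 3 indicates a seasonal period of 3.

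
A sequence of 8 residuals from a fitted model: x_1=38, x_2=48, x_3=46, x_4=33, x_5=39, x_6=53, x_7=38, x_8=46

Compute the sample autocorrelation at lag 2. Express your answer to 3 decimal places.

Mean x̄ = (38 + 48 + 46 + 33 + 39 + 53 + 38 + 46)/8 = 42.6250
Σ(x_t−x̄)(x_{t+2}−x̄) = (-15.6094) + (-51.7344) + (-12.2344) + (-99.8594) + (16.7656) + (35.0156) = -127.6563
Denominator Σ(x_t−x̄)² = 307.8750
r_2 = -127.6563 / 307.8750 = -0.415

-0.415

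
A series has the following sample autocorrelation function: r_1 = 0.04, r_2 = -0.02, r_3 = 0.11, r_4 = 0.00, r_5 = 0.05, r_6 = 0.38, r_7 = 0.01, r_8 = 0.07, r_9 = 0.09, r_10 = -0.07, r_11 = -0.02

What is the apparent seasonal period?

The largest autocorrelation is r_6 = 0.38; the remaining lags stay at or below 0.11.
The dominant spike at lag 6 indicates a seasonal period of 6.

6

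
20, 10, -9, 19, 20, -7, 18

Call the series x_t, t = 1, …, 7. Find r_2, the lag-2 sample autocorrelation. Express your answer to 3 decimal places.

Mean x̄ = (20 + 10 − 9 + 19 + 20 − 7 + 18)/7 = 10.1429
Σ(x_t−x̄)(x_{t+2}−x̄) = (-188.6939) + (-1.2653) + (-188.6939) + (-151.8367) + (77.4490) = -453.0408
Denominator Σ(x_t−x̄)² = 994.8571
r_2 = -453.0408 / 994.8571 = -0.455

-0.455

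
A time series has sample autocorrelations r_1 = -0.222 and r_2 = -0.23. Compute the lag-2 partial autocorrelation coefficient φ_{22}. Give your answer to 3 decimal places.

-0.294

φ_{22} = (r_2 − r_1²) / (1 − r_1²)
r_1² = (-0.222)² = 0.049284
Numerator = -0.23 − 0.0493 = -0.2793; denominator = 1 − 0.0493 = 0.9507
φ_{22} = -0.2793 / 0.9507 = -0.294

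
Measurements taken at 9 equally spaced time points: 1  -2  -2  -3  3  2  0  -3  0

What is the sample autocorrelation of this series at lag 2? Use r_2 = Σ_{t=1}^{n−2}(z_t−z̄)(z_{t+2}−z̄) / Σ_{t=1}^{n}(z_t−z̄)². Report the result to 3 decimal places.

-0.377

Mean z̄ = (1 − 2 − 2 − 3 + 3 + 2 + 0 − 3 + 0)/9 = -0.4444
Numerator Σ_{t=1}^{7}(z_t−z̄)(z_{t+2}−z̄) = -14.3951
Denominator Σ(z_t−z̄)² = 38.2222
r_2 = -14.3951 / 38.2222 = -0.377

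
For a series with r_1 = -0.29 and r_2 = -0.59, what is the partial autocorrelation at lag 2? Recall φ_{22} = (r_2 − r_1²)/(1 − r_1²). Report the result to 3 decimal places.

φ_{22} = (r_2 − r_1²) / (1 − r_1²)
r_1² = (-0.29)² = 0.0841
Numerator = -0.59 − 0.0841 = -0.6741; denominator = 1 − 0.0841 = 0.9159
φ_{22} = -0.6741 / 0.9159 = -0.736

-0.736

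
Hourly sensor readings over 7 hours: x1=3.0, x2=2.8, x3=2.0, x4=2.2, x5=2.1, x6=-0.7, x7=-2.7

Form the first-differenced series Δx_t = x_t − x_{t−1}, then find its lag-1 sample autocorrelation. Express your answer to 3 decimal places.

First differences Δx: -0.2, -0.8, 0.2, -0.1, -2.8, -2.0
Mean of differences = -0.9500
Numerator Σ(Δx_t−Δx̄)(Δx_{t+1}−Δx̄) = 1.6325
Denominator Σ(Δx_t−Δx̄)² = 7.1550
r_1(Δx) = 1.6325 / 7.1550 = 0.228

0.228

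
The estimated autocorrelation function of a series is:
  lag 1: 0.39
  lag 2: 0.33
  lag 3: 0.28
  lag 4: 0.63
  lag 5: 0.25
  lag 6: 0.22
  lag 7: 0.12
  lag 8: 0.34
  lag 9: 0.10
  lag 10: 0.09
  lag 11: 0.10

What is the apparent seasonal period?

The largest autocorrelation is r_4 = 0.63; the remaining lags stay at or below 0.39. The elevated value at lag 1 (0.39), dropping to 0.33 at lag 2, reflects decaying short-term dependence rather than seasonality.
The dominant spike at lag 4 indicates a seasonal period of 4.

4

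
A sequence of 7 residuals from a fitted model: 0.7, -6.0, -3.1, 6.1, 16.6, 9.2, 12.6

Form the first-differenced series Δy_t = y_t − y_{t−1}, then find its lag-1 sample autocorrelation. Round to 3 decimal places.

-0.114

First differences Δy: -6.7, 2.9, 9.2, 10.5, -7.4, 3.4
Mean of differences = 1.9833
Numerator Σ(Δy_t−Δȳ)(Δy_{t+1}−Δȳ) = -33.0903
Denominator Σ(Δy_t−Δȳ)² = 290.9083
r_1(Δy) = -33.0903 / 290.9083 = -0.114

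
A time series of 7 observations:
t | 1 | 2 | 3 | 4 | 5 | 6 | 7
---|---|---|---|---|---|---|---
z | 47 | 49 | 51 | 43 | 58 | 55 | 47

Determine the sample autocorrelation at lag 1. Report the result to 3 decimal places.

Mean z̄ = (47 + 49 + 51 + 43 + 58 + 55 + 47)/7 = 50.0000
Numerator Σ_{t=1}^{6}(z_t−z̄)(z_{t+1}−z̄) = -36.0000
Denominator Σ(z_t−z̄)² = 158.0000
r_1 = -36.0000 / 158.0000 = -0.228

-0.228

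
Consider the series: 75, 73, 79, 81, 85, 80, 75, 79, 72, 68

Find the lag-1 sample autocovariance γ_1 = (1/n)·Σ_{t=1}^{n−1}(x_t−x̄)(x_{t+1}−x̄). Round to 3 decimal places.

9.131

Mean x̄ = (75 + 73 + 79 + 81 + 85 + 80 + 75 + 79 + 72 + 68)/10 = 76.7000
Σ_{t=1}^{9}(x_t−x̄)(x_{t+1}−x̄) = 91.3100
γ_1 = 91.3100 / 10 = 9.131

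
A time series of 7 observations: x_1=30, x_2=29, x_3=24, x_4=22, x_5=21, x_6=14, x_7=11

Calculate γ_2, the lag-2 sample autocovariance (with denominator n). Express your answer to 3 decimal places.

3.580

Mean x̄ = (30 + 29 + 24 + 22 + 21 + 14 + 11)/7 = 21.5714
Σ_{t=1}^{5}(x_t−x̄)(x_{t+2}−x̄) = 25.0612
γ_2 = 25.0612 / 7 = 3.580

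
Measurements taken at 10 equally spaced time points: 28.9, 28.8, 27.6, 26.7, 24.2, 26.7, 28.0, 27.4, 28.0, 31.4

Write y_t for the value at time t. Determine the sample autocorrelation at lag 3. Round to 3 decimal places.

Mean ȳ = (28.9 + 28.8 + 27.6 + 26.7 + 24.2 + 26.7 + 28.0 + 27.4 + 28.0 + 31.4)/10 = 27.7700
Σ(y_t−ȳ)(y_{t+3}−ȳ) = (-1.2091) + (-3.6771) + (0.1819) + (-0.2461) + (1.3209) + (-0.2461) + (0.8349) = -3.0407
Denominator Σ(y_t−ȳ)² = 30.8210
r_3 = -3.0407 / 30.8210 = -0.099

-0.099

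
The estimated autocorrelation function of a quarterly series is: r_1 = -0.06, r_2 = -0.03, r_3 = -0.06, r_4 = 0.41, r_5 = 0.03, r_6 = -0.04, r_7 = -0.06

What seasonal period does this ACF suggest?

The largest autocorrelation is r_4 = 0.41; the remaining lags stay at or below 0.03.
The dominant spike at lag 4 indicates a seasonal period of 4.

4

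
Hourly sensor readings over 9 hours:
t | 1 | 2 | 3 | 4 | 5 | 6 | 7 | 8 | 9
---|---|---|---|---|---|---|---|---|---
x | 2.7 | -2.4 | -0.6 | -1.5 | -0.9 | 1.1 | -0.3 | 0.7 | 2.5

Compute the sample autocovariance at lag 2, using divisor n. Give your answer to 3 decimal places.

Mean x̄ = (2.7 − 2.4 − 0.6 − 1.5 − 0.9 + 1.1 − 0.3 + 0.7 + 2.5)/9 = 0.1444
Σ_{t=1}^{7}(x_t−x̄)(x_{t+2}−x̄) = 1.4360
γ_2 = 1.4360 / 9 = 0.160

0.160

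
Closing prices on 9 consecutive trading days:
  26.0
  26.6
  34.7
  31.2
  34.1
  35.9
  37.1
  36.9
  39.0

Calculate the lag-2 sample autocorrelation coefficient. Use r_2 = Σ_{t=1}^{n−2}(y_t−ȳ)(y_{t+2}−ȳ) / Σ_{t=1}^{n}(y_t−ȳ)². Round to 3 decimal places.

0.188

Mean ȳ = (26.0 + 26.6 + 34.7 + 31.2 + 34.1 + 35.9 + 37.1 + 36.9 + 39.0)/9 = 33.5000
Numerator Σ_{t=1}^{7}(y_t−ȳ)(y_{t+2}−ȳ) = 32.1900
Denominator Σ(y_t−ȳ)² = 171.4800
r_2 = 32.1900 / 171.4800 = 0.188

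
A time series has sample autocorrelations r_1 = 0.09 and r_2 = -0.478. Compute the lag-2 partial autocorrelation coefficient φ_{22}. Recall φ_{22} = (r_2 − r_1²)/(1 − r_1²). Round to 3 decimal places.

φ_{22} = (r_2 − r_1²) / (1 − r_1²)
r_1² = (0.09)² = 0.0081
Numerator = -0.478 − 0.0081 = -0.4861; denominator = 1 − 0.0081 = 0.9919
φ_{22} = -0.4861 / 0.9919 = -0.490

-0.490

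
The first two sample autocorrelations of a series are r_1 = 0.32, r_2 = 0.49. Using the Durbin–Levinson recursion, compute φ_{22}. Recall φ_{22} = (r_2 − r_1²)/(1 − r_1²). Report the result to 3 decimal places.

0.432

φ_{22} = (r_2 − r_1²) / (1 − r_1²)
r_1² = (0.32)² = 0.1024
Numerator = 0.49 − 0.1024 = 0.3876; denominator = 1 − 0.1024 = 0.8976
φ_{22} = 0.3876 / 0.8976 = 0.432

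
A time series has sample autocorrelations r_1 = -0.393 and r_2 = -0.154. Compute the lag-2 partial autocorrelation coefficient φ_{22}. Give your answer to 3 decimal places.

φ_{22} = (r_2 − r_1²) / (1 − r_1²)
r_1² = (-0.393)² = 0.154449
Numerator = -0.154 − 0.1544 = -0.3084; denominator = 1 − 0.1544 = 0.8456
φ_{22} = -0.3084 / 0.8456 = -0.365

-0.365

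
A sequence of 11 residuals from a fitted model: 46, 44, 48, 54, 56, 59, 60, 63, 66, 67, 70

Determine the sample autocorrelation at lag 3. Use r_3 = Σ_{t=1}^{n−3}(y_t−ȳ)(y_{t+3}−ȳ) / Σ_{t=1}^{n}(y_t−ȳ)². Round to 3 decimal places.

0.173

Mean ȳ = (46 + 44 + 48 + 54 + 56 + 59 + 60 + 63 + 66 + 67 + 70)/11 = 57.5455
Numerator Σ_{t=1}^{8}(y_t−ȳ)(y_{t+3}−ȳ) = 134.2893
Denominator Σ(y_t−ȳ)² = 776.7273
r_3 = 134.2893 / 776.7273 = 0.173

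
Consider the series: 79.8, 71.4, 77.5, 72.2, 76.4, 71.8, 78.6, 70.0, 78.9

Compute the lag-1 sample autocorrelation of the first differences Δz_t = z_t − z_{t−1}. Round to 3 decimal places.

First differences Δz: -8.4, 6.1, -5.3, 4.2, -4.6, 6.8, -8.6, 8.9
Mean of differences = -0.1125
Numerator Σ(Δz_t−Δz̄)(Δz_{t+1}−Δz̄) = -291.6202
Denominator Σ(Δz_t−Δz̄)² = 373.9688
r_1(Δz) = -291.6202 / 373.9688 = -0.780

-0.780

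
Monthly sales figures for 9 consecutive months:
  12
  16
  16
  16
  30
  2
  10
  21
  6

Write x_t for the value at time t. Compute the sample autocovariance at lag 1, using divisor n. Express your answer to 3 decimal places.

Mean x̄ = (12 + 16 + 16 + 16 + 30 + 2 + 10 + 21 + 6)/9 = 14.3333
Σ_{t=1}^{8}(x_t−x̄)(x_{t+1}−x̄) = -196.4444
γ_1 = -196.4444 / 9 = -21.827

-21.827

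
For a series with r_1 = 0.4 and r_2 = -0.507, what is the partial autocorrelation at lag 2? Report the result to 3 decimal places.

φ_{22} = (r_2 − r_1²) / (1 − r_1²)
r_1² = (0.4)² = 0.16
Numerator = -0.507 − 0.1600 = -0.6670; denominator = 1 − 0.1600 = 0.8400
φ_{22} = -0.6670 / 0.8400 = -0.794

-0.794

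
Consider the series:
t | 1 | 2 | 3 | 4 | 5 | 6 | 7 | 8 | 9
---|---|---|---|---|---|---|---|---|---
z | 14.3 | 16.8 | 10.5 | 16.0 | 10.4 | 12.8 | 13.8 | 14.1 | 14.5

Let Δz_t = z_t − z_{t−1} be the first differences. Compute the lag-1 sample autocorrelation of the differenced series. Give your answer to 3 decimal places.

-0.801

First differences Δz: 2.5, -6.3, 5.5, -5.6, 2.4, 1.0, 0.3, 0.4
Mean of differences = 0.0250
Numerator Σ(Δz_t−Δz̄)(Δz_{t+1}−Δz̄) = -91.7531
Denominator Σ(Δz_t−Δz̄)² = 114.5550
r_1(Δz) = -91.7531 / 114.5550 = -0.801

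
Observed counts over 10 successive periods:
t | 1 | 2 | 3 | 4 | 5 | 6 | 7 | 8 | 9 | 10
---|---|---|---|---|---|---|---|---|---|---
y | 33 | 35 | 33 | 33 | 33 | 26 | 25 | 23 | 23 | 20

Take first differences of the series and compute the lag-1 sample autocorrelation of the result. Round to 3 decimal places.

-0.276

First differences Δy: 2, -2, 0, 0, -7, -1, -2, 0, -3
Mean of differences = -1.4444
Numerator Σ(Δy_t−Δȳ)(Δy_{t+1}−Δȳ) = -14.4198
Denominator Σ(Δy_t−Δȳ)² = 52.2222
r_1(Δy) = -14.4198 / 52.2222 = -0.276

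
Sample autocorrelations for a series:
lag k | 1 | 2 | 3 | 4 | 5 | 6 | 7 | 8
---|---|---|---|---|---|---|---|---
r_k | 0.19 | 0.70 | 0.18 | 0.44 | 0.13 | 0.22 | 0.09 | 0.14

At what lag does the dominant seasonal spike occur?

The largest autocorrelation is r_2 = 0.70, with weaker echoes at lags 4 (0.44) and 6 (0.22); the remaining lags stay at or below 0.19.
The dominant spike at lag 2 indicates a seasonal period of 2.

2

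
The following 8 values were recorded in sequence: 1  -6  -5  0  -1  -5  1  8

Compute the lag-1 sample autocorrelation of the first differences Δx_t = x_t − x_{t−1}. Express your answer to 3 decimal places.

First differences Δx: -7, 1, 5, -1, -4, 6, 7
Mean of differences = 1.0000
Numerator Σ(Δx_t−Δx̄)(Δx_{t+1}−Δx̄) = 7.0000
Denominator Σ(Δx_t−Δx̄)² = 170.0000
r_1(Δx) = 7.0000 / 170.0000 = 0.041

0.041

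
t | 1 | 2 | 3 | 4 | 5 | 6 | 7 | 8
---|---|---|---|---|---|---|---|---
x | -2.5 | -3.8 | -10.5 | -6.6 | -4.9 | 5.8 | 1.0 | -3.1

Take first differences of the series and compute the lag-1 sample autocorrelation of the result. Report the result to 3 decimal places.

-0.109

First differences Δx: -1.3, -6.7, 3.9, 1.7, 10.7, -4.8, -4.1
Mean of differences = -0.0857
Numerator Σ(Δx_t−Δx̄)(Δx_{t+1}−Δx̄) = -23.8759
Denominator Σ(Δx_t−Δx̄)² = 218.9686
r_1(Δx) = -23.8759 / 218.9686 = -0.109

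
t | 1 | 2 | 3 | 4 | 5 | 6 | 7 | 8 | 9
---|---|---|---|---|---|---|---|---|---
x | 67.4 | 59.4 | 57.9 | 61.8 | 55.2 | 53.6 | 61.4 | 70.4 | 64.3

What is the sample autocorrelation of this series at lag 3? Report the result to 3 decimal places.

-0.158

Mean x̄ = (67.4 + 59.4 + 57.9 + 61.8 + 55.2 + 53.6 + 61.4 + 70.4 + 64.3)/9 = 61.2667
Σ(x_t−x̄)(x_{t+3}−x̄) = (3.2711) + (11.3244) + (25.8111) + (0.0711) + (-55.4089) + (-23.2556) = -38.1867
Denominator Σ(x_t−x̄)² = 240.9400
r_3 = -38.1867 / 240.9400 = -0.158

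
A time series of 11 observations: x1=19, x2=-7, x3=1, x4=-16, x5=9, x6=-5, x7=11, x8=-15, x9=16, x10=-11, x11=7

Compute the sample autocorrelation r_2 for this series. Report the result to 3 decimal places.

0.549

Mean x̄ = (19 − 7 + 1 − 16 + 9 − 5 + 11 − 15 + 16 − 11 + 7)/11 = 0.8182
Numerator Σ_{t=1}^{9}(x_t−x̄)(x_{t+2}−x̄) = 844.8430
Denominator Σ(x_t−x̄)² = 1537.6364
r_2 = 844.8430 / 1537.6364 = 0.549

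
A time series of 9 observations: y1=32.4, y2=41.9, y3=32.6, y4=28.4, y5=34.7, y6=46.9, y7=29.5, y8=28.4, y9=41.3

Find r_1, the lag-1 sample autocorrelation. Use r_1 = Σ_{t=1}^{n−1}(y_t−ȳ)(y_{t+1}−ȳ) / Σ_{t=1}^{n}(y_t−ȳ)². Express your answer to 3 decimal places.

-0.253

Mean ȳ = (32.4 + 41.9 + 32.6 + 28.4 + 34.7 + 46.9 + 29.5 + 28.4 + 41.3)/9 = 35.1222
Numerator Σ_{t=1}^{8}(y_t−ȳ)(y_{t+1}−ȳ) = -90.6772
Denominator Σ(y_t−ȳ)² = 358.7556
r_1 = -90.6772 / 358.7556 = -0.253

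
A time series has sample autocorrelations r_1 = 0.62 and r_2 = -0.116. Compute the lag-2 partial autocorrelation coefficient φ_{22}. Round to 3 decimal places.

-0.813

φ_{22} = (r_2 − r_1²) / (1 − r_1²)
r_1² = (0.62)² = 0.3844
Numerator = -0.116 − 0.3844 = -0.5004; denominator = 1 − 0.3844 = 0.6156
φ_{22} = -0.5004 / 0.6156 = -0.813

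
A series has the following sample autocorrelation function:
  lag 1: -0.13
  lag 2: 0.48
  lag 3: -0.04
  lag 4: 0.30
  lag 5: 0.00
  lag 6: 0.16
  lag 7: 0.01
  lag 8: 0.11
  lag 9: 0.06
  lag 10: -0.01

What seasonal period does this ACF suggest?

The largest autocorrelation is r_2 = 0.48, with weaker echoes at lags 4 (0.30) and 6 (0.16); the remaining lags stay at or below 0.11.
The dominant spike at lag 2 indicates a seasonal period of 2.

2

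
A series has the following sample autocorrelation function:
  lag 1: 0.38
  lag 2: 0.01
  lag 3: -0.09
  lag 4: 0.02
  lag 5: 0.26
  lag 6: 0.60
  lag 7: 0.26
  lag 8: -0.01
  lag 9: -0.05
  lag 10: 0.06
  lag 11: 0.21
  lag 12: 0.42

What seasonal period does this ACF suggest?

The largest autocorrelation is r_6 = 0.60, with a weaker echo at lag 12 (0.42); the remaining lags stay at or below 0.38. The elevated value at lag 1 (0.38), dropping to 0.01 at lag 2, reflects decaying short-term dependence rather than seasonality.
The dominant spike at lag 6 indicates a seasonal period of 6.

6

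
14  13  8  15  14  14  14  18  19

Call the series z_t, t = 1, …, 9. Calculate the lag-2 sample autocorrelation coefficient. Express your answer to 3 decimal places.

Mean z̄ = (14 + 13 + 8 + 15 + 14 + 14 + 14 + 18 + 19)/9 = 14.3333
Σ(z_t−z̄)(z_{t+2}−z̄) = (2.1111) + (-0.8889) + (2.1111) + (-0.2222) + (0.1111) + (-1.2222) + (-1.5556) = 0.4444
Denominator Σ(z_t−z̄)² = 78.0000
r_2 = 0.4444 / 78.0000 = 0.006

0.006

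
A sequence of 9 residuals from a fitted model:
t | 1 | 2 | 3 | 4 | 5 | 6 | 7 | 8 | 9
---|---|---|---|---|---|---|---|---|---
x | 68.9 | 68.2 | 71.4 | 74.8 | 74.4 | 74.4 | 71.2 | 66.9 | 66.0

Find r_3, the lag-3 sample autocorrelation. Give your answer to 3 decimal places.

-0.476

Mean x̄ = (68.9 + 68.2 + 71.4 + 74.8 + 74.4 + 74.4 + 71.2 + 66.9 + 66.0)/9 = 70.6889
Numerator Σ_{t=1}^{6}(x_t−x̄)(x_{t+3}−x̄) = -43.3126
Denominator Σ(x_t−x̄)² = 90.9489
r_3 = -43.3126 / 90.9489 = -0.476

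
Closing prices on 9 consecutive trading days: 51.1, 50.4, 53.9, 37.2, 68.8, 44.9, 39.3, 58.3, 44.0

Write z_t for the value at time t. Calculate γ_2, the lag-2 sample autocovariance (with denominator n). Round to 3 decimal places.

-4.778

Mean z̄ = (51.1 + 50.4 + 53.9 + 37.2 + 68.8 + 44.9 + 39.3 + 58.3 + 44.0)/9 = 49.7667
Σ_{t=1}^{7}(z_t−z̄)(z_{t+2}−z̄) = -43.0056
γ_2 = -43.0056 / 9 = -4.778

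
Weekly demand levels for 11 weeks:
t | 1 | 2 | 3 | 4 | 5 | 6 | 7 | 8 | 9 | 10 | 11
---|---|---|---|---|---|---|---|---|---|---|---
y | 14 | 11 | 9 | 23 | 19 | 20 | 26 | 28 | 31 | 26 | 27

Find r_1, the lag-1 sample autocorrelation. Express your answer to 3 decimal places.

0.639

Mean ȳ = (14 + 11 + 9 + 23 + 19 + 20 + 26 + 28 + 31 + 26 + 27)/11 = 21.2727
Numerator Σ_{t=1}^{10}(y_t−ȳ)(y_{t+1}−ȳ) = 342.8347
Denominator Σ(y_t−ȳ)² = 536.1818
r_1 = 342.8347 / 536.1818 = 0.639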